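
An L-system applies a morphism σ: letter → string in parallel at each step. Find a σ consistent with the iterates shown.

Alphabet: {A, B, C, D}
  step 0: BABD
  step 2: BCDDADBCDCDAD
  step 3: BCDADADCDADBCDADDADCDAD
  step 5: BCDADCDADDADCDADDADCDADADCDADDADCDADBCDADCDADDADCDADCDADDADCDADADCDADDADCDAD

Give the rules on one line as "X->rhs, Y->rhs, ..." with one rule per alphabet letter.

  step 2 ⇒ step 3: BCDDADBCDCDAD ⇒ BC·D·AD·AD·CD·AD·BC·D·AD·D·AD·CD·AD
    A ↦ CD
    B ↦ BC
    C ↦ D
    D ↦ AD

A->CD, B->BC, C->D, D->AD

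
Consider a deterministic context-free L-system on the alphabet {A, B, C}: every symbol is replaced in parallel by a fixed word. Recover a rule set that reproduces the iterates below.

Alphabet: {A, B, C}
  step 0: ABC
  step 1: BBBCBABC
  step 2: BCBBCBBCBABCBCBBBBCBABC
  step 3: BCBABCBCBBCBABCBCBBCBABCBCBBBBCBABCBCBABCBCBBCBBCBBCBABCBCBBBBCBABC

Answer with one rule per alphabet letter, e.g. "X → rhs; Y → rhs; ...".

  step 2 ⇒ step 3: BCBBCBBCBABCBCBBBBCBABC ⇒ BCB·ABC·BCB·BCB·ABC·BCB·BCB·ABC·BCB·BB·BCB·ABC·BCB·ABC·BCB·BCB·BCB·BCB·ABC·BCB·BB·BCB·ABC
    A ↦ BB
    B ↦ BCB
    C ↦ ABC

A->BB, B->BCB, C->ABC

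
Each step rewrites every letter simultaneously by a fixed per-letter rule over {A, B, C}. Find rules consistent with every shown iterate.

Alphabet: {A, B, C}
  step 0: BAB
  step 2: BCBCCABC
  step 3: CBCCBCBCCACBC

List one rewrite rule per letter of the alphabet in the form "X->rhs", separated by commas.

A->CA, B->C, C->BC

  step 2 ⇒ step 3: BCBCCABC ⇒ C·BC·C·BC·BC·CA·C·BC
    A ↦ CA
    B ↦ C
    C ↦ BC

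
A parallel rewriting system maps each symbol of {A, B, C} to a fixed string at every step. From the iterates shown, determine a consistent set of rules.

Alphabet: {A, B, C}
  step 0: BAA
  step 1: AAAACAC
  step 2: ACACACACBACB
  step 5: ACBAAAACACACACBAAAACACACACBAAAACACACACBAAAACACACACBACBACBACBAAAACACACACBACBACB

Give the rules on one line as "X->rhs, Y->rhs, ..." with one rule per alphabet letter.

A->AC, B->AAA, C->B

  step 1 ⇒ step 2: AAAACAC ⇒ AC·AC·AC·AC·B·AC·B
    A ↦ AC
    C ↦ B
  step 0 ⇒ step 1: BAA ⇒ AAA·AC·AC
    B ↦ AAA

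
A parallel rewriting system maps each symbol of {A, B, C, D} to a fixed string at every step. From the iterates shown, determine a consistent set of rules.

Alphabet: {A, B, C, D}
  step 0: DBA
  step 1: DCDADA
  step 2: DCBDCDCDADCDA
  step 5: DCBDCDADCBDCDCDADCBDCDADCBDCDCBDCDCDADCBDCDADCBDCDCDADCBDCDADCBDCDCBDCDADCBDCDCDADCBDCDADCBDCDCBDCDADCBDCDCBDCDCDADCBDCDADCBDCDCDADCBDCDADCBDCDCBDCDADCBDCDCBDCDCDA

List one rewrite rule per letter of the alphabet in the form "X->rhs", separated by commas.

A->DA, B->DA, C->BDC, D->DC

  step 1 ⇒ step 2: DCDADA ⇒ DC·BDC·DC·DA·DC·DA
    A ↦ DA
    C ↦ BDC
    D ↦ DC
  step 0 ⇒ step 1: DBA ⇒ DC·DA·DA
    B ↦ DA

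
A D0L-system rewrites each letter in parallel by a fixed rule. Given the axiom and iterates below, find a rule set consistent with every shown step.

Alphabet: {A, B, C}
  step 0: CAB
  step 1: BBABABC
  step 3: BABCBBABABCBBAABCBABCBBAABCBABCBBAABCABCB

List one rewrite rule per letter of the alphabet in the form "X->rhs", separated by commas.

  step 0 ⇒ step 1: CAB ⇒ BBA·B·ABC
    A ↦ B
    B ↦ ABC
    C ↦ BBA

A->B, B->ABC, C->BBA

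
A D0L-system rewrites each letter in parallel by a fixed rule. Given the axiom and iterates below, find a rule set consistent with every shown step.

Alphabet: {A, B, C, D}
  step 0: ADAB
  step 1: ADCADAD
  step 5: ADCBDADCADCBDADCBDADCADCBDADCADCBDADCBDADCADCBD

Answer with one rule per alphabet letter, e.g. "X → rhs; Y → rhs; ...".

A->AD, B->AD, C->BD, D->C

  step 0 ⇒ step 1: ADAB ⇒ AD·C·AD·AD
    A ↦ AD
    B ↦ AD
    D ↦ C
    C ↦ BD  (constrained at step 1)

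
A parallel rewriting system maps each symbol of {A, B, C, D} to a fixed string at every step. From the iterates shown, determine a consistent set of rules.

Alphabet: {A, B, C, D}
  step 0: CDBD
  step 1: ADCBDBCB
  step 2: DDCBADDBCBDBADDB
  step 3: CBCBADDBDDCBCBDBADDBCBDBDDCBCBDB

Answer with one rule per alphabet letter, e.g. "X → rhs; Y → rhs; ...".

  step 2 ⇒ step 3: DDCBADDBCBDBADDB ⇒ CB·CB·AD·DB·DD·CB·CB·DB·AD·DB·CB·DB·DD·CB·CB·DB
    A ↦ DD
    B ↦ DB
    C ↦ AD
    D ↦ CB

A->DD, B->DB, C->AD, D->CB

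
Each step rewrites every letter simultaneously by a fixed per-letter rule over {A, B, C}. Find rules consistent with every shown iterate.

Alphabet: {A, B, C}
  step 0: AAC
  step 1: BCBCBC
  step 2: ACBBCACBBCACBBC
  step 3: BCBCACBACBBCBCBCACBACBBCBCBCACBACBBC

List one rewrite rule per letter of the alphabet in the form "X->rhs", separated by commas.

  step 2 ⇒ step 3: ACBBCACBBCACBBC ⇒ BC·BC·ACB·ACB·BC·BC·BC·ACB·ACB·BC·BC·BC·ACB·ACB·BC
    A ↦ BC
    B ↦ ACB
    C ↦ BC

A->BC, B->ACB, C->BC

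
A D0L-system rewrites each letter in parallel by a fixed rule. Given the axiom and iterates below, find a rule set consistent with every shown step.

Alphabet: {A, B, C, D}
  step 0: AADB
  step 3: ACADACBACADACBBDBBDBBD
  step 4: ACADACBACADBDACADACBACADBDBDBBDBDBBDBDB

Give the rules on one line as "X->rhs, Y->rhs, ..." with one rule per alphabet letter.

A->AC, B->BD, C->AD, D->B

  step 3 ⇒ step 4: ACADACBACADACBBDBBDBBD ⇒ AC·AD·AC·B·AC·AD·BD·AC·AD·AC·B·AC·AD·BD·BD·B·BD·BD·B·BD·BD·B
    A ↦ AC
    B ↦ BD
    C ↦ AD
    D ↦ B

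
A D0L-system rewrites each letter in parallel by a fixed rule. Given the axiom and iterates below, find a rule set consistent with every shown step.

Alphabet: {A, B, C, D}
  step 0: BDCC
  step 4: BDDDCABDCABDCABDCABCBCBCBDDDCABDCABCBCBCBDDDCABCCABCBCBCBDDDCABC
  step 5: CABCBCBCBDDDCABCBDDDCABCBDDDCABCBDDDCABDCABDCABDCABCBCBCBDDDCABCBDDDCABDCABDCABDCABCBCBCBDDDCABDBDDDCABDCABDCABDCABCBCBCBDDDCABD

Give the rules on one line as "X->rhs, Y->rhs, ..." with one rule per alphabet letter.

A->DD, B->CA, C->BD, D->BC

  step 4 ⇒ step 5: BDDDCABDCABDCABDCABCBCBCBDDDCABDCABCBCBCBDDDCABCCABCBCBCBDDDCABC ⇒ CA·BC·BC·BC·BD·DD·CA·BC·BD·DD·CA·BC·BD·DD·CA·BC·BD·DD·CA·BD·CA·BD·CA·BD·CA·BC·BC·BC·BD·DD·CA·BC·BD·DD·CA·BD·CA·BD·CA·BD·CA·BC·BC·BC·BD·DD·CA·BD·BD·DD·CA·BD·CA·BD·CA·BD·CA·BC·BC·BC·BD·DD·CA·BD
    A ↦ DD
    B ↦ CA
    C ↦ BD
    D ↦ BC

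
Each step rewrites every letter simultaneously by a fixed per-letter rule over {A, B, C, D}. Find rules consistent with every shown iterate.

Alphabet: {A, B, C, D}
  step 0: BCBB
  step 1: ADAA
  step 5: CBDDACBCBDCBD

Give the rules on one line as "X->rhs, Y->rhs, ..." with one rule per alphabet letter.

  step 0 ⇒ step 1: BCBB ⇒ A·D·A·A
    B ↦ A
    C ↦ D
    A ↦ D  (constrained at step 1)
    D ↦ CB  (constrained at step 1)

A->D, B->A, C->D, D->CB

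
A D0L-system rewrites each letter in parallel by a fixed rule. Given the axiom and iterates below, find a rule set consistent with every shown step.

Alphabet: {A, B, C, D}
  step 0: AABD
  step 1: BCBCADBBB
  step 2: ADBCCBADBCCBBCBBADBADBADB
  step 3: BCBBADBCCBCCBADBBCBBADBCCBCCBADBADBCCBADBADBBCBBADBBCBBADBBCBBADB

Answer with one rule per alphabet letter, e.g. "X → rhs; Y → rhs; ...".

  step 2 ⇒ step 3: ADBCCBADBCCBBCBBADBADBADB ⇒ BC·BB·ADB·CCB·CCB·ADB·BC·BB·ADB·CCB·CCB·ADB·ADB·CCB·ADB·ADB·BC·BB·ADB·BC·BB·ADB·BC·BB·ADB
    A ↦ BC
    B ↦ ADB
    C ↦ CCB
    D ↦ BB

A->BC, B->ADB, C->CCB, D->BB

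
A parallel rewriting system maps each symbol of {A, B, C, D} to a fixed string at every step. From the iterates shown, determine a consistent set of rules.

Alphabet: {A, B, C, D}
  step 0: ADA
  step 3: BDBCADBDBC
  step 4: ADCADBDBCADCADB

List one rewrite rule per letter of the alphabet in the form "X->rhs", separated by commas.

  step 3 ⇒ step 4: BDBCADBDBC ⇒ AD·C·AD·B·DB·C·AD·C·AD·B
    A ↦ DB
    B ↦ AD
    C ↦ B
    D ↦ C

A->DB, B->AD, C->B, D->C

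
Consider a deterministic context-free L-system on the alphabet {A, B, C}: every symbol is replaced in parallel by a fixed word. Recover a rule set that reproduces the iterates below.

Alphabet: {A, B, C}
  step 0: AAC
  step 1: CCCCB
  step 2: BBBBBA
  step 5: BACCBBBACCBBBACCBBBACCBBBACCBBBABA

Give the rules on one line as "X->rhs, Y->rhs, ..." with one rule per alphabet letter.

  step 1 ⇒ step 2: CCCCB ⇒ B·B·B·B·BA
    B ↦ BA
    C ↦ B
  step 0 ⇒ step 1: AAC ⇒ CC·CC·B
    A ↦ CC

A->CC, B->BA, C->B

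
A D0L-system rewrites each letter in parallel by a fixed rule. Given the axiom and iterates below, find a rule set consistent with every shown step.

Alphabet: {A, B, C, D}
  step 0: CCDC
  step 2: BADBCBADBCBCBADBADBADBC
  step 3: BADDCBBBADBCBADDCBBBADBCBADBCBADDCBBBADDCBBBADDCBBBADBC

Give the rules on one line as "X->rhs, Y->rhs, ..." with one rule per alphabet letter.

  step 2 ⇒ step 3: BADBCBADBCBCBADBADBADBC ⇒ BAD·D·CBB·BAD·BC·BAD·D·CBB·BAD·BC·BAD·BC·BAD·D·CBB·BAD·D·CBB·BAD·D·CBB·BAD·BC
    A ↦ D
    B ↦ BAD
    C ↦ BC
    D ↦ CBB

A->D, B->BAD, C->BC, D->CBB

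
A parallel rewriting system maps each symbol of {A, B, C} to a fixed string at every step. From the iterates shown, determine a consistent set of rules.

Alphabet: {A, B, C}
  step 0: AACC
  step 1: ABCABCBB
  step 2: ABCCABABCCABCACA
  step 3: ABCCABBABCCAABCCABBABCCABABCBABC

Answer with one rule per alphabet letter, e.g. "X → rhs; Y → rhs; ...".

A->ABC, B->CA, C->B

  step 2 ⇒ step 3: ABCCABABCCABCACA ⇒ ABC·CA·B·B·ABC·CA·ABC·CA·B·B·ABC·CA·B·ABC·B·ABC
    A ↦ ABC
    B ↦ CA
    C ↦ B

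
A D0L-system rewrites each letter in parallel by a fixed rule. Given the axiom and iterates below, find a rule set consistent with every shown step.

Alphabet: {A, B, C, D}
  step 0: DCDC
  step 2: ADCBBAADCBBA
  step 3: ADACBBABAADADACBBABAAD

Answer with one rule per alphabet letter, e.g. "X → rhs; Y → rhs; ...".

  step 2 ⇒ step 3: ADCBBAADCBBA ⇒ AD·A·CB·BA·BA·AD·AD·A·CB·BA·BA·AD
    A ↦ AD
    B ↦ BA
    C ↦ CB
    D ↦ A

A->AD, B->BA, C->CB, D->A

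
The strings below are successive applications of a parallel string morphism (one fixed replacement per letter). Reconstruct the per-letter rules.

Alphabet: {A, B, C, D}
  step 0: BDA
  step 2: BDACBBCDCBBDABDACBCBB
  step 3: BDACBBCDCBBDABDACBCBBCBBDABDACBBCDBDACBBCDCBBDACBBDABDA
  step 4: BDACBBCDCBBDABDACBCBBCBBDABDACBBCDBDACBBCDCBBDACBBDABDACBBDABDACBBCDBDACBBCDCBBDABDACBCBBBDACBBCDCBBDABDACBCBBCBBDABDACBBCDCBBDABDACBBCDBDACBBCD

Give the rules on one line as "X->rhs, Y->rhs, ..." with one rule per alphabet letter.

  step 3 ⇒ step 4: BDACBBCDCBBDABDACBCBBCBBDABDACBBCDBDACBBCDCBBDACBBDABDA ⇒ BDA·CBB·CD·CB·BDA·BDA·CB·CBB·CB·BDA·BDA·CBB·CD·BDA·CBB·CD·CB·BDA·CB·BDA·BDA·CB·BDA·BDA·CBB·CD·BDA·CBB·CD·CB·BDA·BDA·CB·CBB·BDA·CBB·CD·CB·BDA·BDA·CB·CBB·CB·BDA·BDA·CBB·CD·CB·BDA·BDA·CBB·CD·BDA·CBB·CD
    A ↦ CD
    B ↦ BDA
    C ↦ CB
    D ↦ CBB

A->CD, B->BDA, C->CB, D->CBB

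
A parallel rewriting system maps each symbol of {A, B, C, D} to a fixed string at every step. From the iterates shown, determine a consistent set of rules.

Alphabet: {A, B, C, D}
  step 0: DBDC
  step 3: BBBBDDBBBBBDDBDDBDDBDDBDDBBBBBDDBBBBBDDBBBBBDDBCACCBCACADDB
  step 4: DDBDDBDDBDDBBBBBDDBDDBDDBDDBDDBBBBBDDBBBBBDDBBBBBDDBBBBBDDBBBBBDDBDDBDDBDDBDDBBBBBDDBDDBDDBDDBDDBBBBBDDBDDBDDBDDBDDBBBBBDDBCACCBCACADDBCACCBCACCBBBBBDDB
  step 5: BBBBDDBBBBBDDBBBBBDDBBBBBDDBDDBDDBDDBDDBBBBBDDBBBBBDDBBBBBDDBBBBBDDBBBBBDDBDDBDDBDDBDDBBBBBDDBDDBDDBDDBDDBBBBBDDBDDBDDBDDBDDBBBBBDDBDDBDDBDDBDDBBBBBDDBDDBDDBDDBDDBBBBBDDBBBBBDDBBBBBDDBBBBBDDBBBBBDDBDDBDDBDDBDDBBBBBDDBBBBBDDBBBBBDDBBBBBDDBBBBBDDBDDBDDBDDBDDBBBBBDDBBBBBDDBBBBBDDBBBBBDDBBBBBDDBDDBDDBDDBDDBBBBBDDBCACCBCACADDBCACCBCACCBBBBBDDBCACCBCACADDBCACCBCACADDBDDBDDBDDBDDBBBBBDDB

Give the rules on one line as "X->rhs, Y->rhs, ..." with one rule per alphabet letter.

  step 4 ⇒ step 5: DDBDDBDDBDDBBBBBDDBDDBDDBDDBDDBBBBBDDBBBBBDDBBBBBDDBBBBBDDBBBBBDDBDDBDDBDDBDDBBBBBDDBDDBDDBDDBDDBBBBBDDBDDBDDBDDBDDBBBBBDDBCACCBCACADDBCACCBCACCBBBBBDDB ⇒ BB·BB·DDB·BB·BB·DDB·BB·BB·DDB·BB·BB·DDB·DDB·DDB·DDB·DDB·BB·BB·DDB·BB·BB·DDB·BB·BB·DDB·BB·BB·DDB·BB·BB·DDB·DDB·DDB·DDB·DDB·BB·BB·DDB·DDB·DDB·DDB·DDB·BB·BB·DDB·DDB·DDB·DDB·DDB·BB·BB·DDB·DDB·DDB·DDB·DDB·BB·BB·DDB·DDB·DDB·DDB·DDB·BB·BB·DDB·BB·BB·DDB·BB·BB·DDB·BB·BB·DDB·BB·BB·DDB·DDB·DDB·DDB·DDB·BB·BB·DDB·BB·BB·DDB·BB·BB·DDB·BB·BB·DDB·BB·BB·DDB·DDB·DDB·DDB·DDB·BB·BB·DDB·BB·BB·DDB·BB·BB·DDB·BB·BB·DDB·BB·BB·DDB·DDB·DDB·DDB·DDB·BB·BB·DDB·CA·CCB·CA·CA·DDB·CA·CCB·CA·CCB·BB·BB·DDB·CA·CCB·CA·CA·DDB·CA·CCB·CA·CA·DDB·DDB·DDB·DDB·DDB·BB·BB·DDB
    A ↦ CCB
    B ↦ DDB
    C ↦ CA
    D ↦ BB

A->CCB, B->DDB, C->CA, D->BB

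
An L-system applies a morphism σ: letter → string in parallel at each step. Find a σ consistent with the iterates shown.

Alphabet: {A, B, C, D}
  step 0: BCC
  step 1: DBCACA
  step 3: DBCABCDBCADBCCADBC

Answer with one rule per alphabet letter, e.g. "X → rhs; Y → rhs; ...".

  step 0 ⇒ step 1: BCC ⇒ DB·CA·CA
    B ↦ DB
    C ↦ CA
    A ↦ D  (constrained at step 1)
    D ↦ BC  (constrained at step 1)

A->D, B->DB, C->CA, D->BC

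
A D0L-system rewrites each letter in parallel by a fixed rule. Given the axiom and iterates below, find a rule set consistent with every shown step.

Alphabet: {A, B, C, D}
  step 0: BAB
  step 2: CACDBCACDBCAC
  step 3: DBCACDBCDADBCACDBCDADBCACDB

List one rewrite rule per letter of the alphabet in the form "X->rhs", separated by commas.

A->CAC, B->A, C->DB, D->CD

  step 2 ⇒ step 3: CACDBCACDBCAC ⇒ DB·CAC·DB·CD·A·DB·CAC·DB·CD·A·DB·CAC·DB
    A ↦ CAC
    B ↦ A
    C ↦ DB
    D ↦ CD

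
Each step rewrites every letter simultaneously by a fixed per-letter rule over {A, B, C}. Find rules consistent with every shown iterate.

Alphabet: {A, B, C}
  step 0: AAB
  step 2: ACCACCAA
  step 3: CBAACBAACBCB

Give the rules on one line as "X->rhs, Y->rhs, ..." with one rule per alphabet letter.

  step 2 ⇒ step 3: ACCACCAA ⇒ CB·A·A·CB·A·A·CB·CB
    A ↦ CB
    C ↦ A
    B ↦ CC  (constrained at step 0)

A->CB, B->CC, C->A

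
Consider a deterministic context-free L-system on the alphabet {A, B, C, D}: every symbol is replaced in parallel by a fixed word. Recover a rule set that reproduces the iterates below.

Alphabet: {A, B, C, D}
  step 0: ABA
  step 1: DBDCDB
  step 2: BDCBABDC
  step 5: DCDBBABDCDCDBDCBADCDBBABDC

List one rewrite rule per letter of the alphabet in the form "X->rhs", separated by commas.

A->DB, B->DC, C->A, D->B

  step 1 ⇒ step 2: DBDCDB ⇒ B·DC·B·A·B·DC
    B ↦ DC
    C ↦ A
    D ↦ B
  step 0 ⇒ step 1: ABA ⇒ DB·DC·DB
    A ↦ DB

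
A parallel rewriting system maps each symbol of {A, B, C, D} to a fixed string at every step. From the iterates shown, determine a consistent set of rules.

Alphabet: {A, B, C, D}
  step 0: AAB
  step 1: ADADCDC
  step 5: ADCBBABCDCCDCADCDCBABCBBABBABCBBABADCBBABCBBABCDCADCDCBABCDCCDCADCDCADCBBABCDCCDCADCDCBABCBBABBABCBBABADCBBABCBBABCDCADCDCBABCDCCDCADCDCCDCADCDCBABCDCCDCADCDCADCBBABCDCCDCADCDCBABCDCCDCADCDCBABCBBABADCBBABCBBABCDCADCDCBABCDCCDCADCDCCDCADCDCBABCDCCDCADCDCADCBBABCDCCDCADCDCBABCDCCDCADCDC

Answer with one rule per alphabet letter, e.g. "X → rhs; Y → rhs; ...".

  step 0 ⇒ step 1: AAB ⇒ AD·AD·CDC
    A ↦ AD
    B ↦ CDC
    C ↦ BAB  (constrained at step 1)
    D ↦ CB  (constrained at step 1)

A->AD, B->CDC, C->BAB, D->CB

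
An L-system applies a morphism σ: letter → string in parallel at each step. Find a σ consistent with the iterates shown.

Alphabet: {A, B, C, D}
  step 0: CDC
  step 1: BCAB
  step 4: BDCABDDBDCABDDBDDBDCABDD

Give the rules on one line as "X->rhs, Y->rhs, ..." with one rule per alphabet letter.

A->DD, B->BD, C->B, D->CA

  step 0 ⇒ step 1: CDC ⇒ B·CA·B
    C ↦ B
    D ↦ CA
    A ↦ DD  (constrained at step 1)
    B ↦ BD  (constrained at step 1)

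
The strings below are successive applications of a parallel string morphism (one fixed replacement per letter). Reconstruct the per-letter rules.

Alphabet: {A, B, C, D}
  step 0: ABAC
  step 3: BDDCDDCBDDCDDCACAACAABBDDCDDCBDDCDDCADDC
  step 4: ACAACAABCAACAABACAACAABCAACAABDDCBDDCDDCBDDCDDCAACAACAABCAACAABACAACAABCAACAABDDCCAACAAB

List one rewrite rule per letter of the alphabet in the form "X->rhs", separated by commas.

A->DDC, B->A, C->B, D->CAA

  step 3 ⇒ step 4: BDDCDDCBDDCDDCACAACAABBDDCDDCBDDCDDCADDC ⇒ A·CAA·CAA·B·CAA·CAA·B·A·CAA·CAA·B·CAA·CAA·B·DDC·B·DDC·DDC·B·DDC·DDC·A·A·CAA·CAA·B·CAA·CAA·B·A·CAA·CAA·B·CAA·CAA·B·DDC·CAA·CAA·B
    A ↦ DDC
    B ↦ A
    C ↦ B
    D ↦ CAA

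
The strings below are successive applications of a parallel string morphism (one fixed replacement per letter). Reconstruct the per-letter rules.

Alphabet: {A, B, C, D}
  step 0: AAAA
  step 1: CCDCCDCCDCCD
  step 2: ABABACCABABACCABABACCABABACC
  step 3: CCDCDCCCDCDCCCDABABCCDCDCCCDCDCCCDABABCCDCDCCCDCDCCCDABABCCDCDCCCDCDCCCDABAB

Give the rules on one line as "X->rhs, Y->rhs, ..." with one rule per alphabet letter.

A->CCD, B->CDC, C->AB, D->ACC

  step 2 ⇒ step 3: ABABACCABABACCABABACCABABACC ⇒ CCD·CDC·CCD·CDC·CCD·AB·AB·CCD·CDC·CCD·CDC·CCD·AB·AB·CCD·CDC·CCD·CDC·CCD·AB·AB·CCD·CDC·CCD·CDC·CCD·AB·AB
    A ↦ CCD
    B ↦ CDC
    C ↦ AB
  step 1 ⇒ step 2: CCDCCDCCDCCD ⇒ AB·AB·ACC·AB·AB·ACC·AB·AB·ACC·AB·AB·ACC
    D ↦ ACC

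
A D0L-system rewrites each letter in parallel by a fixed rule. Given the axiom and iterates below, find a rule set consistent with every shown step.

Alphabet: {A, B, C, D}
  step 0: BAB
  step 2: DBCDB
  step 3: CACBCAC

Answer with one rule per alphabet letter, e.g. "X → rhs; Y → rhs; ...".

A->D, B->AC, C->B, D->C

  step 2 ⇒ step 3: DBCDB ⇒ C·AC·B·C·AC
    B ↦ AC
    C ↦ B
    D ↦ C
    A ↦ D  (constrained at step 0)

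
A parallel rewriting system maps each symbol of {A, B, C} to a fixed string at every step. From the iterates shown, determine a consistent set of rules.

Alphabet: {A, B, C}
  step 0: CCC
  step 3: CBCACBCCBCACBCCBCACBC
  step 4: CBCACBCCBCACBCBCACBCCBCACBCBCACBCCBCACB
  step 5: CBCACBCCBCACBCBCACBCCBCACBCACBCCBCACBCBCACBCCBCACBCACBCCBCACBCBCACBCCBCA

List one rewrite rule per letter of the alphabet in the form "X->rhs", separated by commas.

  step 4 ⇒ step 5: CBCACBCCBCACBCBCACBCCBCACBCBCACBCCBCACB ⇒ CB·CA·CB·C·CB·CA·CB·CB·CA·CB·C·CB·CA·CB·CA·CB·C·CB·CA·CB·CB·CA·CB·C·CB·CA·CB·CA·CB·C·CB·CA·CB·CB·CA·CB·C·CB·CA
    A ↦ C
    B ↦ CA
    C ↦ CB

A->C, B->CA, C->CB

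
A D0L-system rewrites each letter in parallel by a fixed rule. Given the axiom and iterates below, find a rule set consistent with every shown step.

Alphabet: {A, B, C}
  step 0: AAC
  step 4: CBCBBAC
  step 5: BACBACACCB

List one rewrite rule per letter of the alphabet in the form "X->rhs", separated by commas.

  step 4 ⇒ step 5: CBCBBAC ⇒ B·AC·B·AC·AC·C·B
    A ↦ C
    B ↦ AC
    C ↦ B

A->C, B->AC, C->B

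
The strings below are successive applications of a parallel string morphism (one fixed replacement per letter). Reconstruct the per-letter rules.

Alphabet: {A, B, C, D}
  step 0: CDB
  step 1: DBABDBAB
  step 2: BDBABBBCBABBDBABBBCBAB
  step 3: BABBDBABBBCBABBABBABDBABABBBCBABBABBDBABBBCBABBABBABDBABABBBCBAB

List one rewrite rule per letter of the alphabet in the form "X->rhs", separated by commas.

  step 2 ⇒ step 3: BDBABBBCBABBDBABBBCBAB ⇒ BAB·BD·BAB·BBC·BAB·BAB·BAB·DBA·BAB·BBC·BAB·BAB·BD·BAB·BBC·BAB·BAB·BAB·DBA·BAB·BBC·BAB
    A ↦ BBC
    B ↦ BAB
    C ↦ DBA
    D ↦ BD

A->BBC, B->BAB, C->DBA, D->BD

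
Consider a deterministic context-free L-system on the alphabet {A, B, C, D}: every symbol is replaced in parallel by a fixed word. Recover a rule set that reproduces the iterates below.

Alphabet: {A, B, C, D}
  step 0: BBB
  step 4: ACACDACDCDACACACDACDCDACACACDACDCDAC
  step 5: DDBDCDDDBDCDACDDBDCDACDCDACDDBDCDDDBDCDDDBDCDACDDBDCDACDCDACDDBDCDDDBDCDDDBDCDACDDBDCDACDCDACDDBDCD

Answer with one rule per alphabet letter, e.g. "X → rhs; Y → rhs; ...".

  step 4 ⇒ step 5: ACACDACDCDACACACDACDCDACACACDACDCDAC ⇒ DDB·DCD·DDB·DCD·AC·DDB·DCD·AC·DCD·AC·DDB·DCD·DDB·DCD·DDB·DCD·AC·DDB·DCD·AC·DCD·AC·DDB·DCD·DDB·DCD·DDB·DCD·AC·DDB·DCD·AC·DCD·AC·DDB·DCD
    A ↦ DDB
    C ↦ DCD
    D ↦ AC
    B ↦ D  (constrained at step 0)

A->DDB, B->D, C->DCD, D->AC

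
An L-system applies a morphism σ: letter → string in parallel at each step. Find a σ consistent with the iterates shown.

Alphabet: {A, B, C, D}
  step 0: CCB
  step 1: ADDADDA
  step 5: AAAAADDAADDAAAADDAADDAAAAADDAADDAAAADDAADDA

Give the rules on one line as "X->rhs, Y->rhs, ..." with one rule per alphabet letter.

  step 0 ⇒ step 1: CCB ⇒ ADD·ADD·A
    B ↦ A
    C ↦ ADD
    A ↦ B  (constrained at step 1)
    D ↦ BC  (constrained at step 1)

A->B, B->A, C->ADD, D->BC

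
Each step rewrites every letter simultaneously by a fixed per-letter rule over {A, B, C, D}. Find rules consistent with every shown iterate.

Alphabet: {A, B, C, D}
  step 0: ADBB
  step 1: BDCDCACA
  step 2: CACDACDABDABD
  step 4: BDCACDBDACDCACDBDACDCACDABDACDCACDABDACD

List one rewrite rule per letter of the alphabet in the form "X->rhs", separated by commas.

  step 1 ⇒ step 2: BDCDCACA ⇒ CA·CD·A·CD·A·BD·A·BD
    A ↦ BD
    B ↦ CA
    C ↦ A
    D ↦ CD

A->BD, B->CA, C->A, D->CD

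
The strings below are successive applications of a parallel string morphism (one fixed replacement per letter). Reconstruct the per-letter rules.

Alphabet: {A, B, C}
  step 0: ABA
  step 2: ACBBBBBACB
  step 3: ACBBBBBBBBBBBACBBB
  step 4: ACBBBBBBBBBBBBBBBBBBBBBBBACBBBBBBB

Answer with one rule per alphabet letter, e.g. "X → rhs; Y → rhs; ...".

A->AC, B->BB, C->B

  step 3 ⇒ step 4: ACBBBBBBBBBBBACBBB ⇒ AC·B·BB·BB·BB·BB·BB·BB·BB·BB·BB·BB·BB·AC·B·BB·BB·BB
    A ↦ AC
    B ↦ BB
    C ↦ B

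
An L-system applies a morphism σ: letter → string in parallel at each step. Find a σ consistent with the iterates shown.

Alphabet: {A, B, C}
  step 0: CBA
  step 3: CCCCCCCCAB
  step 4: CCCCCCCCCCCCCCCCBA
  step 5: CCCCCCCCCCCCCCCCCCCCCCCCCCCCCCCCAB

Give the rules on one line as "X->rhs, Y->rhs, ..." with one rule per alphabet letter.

  step 4 ⇒ step 5: CCCCCCCCCCCCCCCCBA ⇒ CC·CC·CC·CC·CC·CC·CC·CC·CC·CC·CC·CC·CC·CC·CC·CC·A·B
    A ↦ B
    B ↦ A
    C ↦ CC

A->B, B->A, C->CC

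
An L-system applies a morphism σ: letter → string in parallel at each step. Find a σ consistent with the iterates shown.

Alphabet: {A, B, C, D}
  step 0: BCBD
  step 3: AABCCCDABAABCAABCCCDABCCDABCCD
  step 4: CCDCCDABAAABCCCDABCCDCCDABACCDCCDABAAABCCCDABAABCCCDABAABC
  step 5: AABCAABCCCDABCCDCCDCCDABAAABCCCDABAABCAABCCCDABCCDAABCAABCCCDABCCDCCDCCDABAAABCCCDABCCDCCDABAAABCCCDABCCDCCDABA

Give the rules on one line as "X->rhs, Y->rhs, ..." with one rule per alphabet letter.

  step 4 ⇒ step 5: CCDCCDABAAABCCCDABCCDCCDABACCDCCDABAAABCCCDABAABCCCDABAABC ⇒ A·A·BC·A·A·BC·CCD·AB·CCD·CCD·CCD·AB·A·A·A·BC·CCD·AB·A·A·BC·A·A·BC·CCD·AB·CCD·A·A·BC·A·A·BC·CCD·AB·CCD·CCD·CCD·AB·A·A·A·BC·CCD·AB·CCD·CCD·AB·A·A·A·BC·CCD·AB·CCD·CCD·AB·A
    A ↦ CCD
    B ↦ AB
    C ↦ A
    D ↦ BC

A->CCD, B->AB, C->A, D->BC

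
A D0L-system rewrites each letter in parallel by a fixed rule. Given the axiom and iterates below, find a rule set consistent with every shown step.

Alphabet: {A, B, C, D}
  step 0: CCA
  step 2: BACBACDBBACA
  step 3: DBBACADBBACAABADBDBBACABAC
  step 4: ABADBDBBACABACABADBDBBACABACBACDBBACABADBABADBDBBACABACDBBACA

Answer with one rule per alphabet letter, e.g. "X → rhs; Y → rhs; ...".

  step 3 ⇒ step 4: DBBACADBBACAABADBDBBACABAC ⇒ ABA·DB·DB·BAC·A·BAC·ABA·DB·DB·BAC·A·BAC·BAC·DB·BAC·ABA·DB·ABA·DB·DB·BAC·A·BAC·DB·BAC·A
    A ↦ BAC
    B ↦ DB
    C ↦ A
    D ↦ ABA

A->BAC, B->DB, C->A, D->ABA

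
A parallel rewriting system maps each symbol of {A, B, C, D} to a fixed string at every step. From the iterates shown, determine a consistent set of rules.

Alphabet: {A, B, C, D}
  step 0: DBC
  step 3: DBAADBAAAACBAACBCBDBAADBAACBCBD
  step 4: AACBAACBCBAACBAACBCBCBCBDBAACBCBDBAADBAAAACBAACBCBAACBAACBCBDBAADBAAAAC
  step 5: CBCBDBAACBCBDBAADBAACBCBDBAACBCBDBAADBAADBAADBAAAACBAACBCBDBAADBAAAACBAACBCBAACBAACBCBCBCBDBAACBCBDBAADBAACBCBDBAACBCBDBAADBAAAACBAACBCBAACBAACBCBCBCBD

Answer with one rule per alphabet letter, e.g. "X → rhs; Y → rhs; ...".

  step 4 ⇒ step 5: AACBAACBCBAACBAACBCBCBCBDBAACBCBDBAADBAAAACBAACBCBAACBAACBCBDBAADBAAAAC ⇒ CB·CB·D·BAA·CB·CB·D·BAA·D·BAA·CB·CB·D·BAA·CB·CB·D·BAA·D·BAA·D·BAA·D·BAA·AAC·BAA·CB·CB·D·BAA·D·BAA·AAC·BAA·CB·CB·AAC·BAA·CB·CB·CB·CB·D·BAA·CB·CB·D·BAA·D·BAA·CB·CB·D·BAA·CB·CB·D·BAA·D·BAA·AAC·BAA·CB·CB·AAC·BAA·CB·CB·CB·CB·D
    A ↦ CB
    B ↦ BAA
    C ↦ D
    D ↦ AAC

A->CB, B->BAA, C->D, D->AAC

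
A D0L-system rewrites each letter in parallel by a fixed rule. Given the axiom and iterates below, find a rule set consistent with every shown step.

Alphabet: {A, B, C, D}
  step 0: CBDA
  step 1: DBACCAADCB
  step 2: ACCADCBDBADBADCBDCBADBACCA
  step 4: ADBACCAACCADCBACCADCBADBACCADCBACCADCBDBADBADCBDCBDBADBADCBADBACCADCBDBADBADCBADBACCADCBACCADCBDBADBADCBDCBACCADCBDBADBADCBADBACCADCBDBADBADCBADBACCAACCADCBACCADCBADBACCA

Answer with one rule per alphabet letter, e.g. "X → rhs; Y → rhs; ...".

A->DCB, B->CCA, C->DBA, D->A

  step 1 ⇒ step 2: DBACCAADCB ⇒ A·CCA·DCB·DBA·DBA·DCB·DCB·A·DBA·CCA
    A ↦ DCB
    B ↦ CCA
    C ↦ DBA
    D ↦ A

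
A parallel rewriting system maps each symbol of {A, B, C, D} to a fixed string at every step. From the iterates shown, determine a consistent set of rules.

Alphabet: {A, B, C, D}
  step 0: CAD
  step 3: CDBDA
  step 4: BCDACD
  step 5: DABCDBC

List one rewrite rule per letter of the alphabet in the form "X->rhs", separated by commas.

  step 4 ⇒ step 5: BCDACD ⇒ DA·B·C·D·B·C
    A ↦ D
    B ↦ DA
    C ↦ B
    D ↦ C

A->D, B->DA, C->B, D->C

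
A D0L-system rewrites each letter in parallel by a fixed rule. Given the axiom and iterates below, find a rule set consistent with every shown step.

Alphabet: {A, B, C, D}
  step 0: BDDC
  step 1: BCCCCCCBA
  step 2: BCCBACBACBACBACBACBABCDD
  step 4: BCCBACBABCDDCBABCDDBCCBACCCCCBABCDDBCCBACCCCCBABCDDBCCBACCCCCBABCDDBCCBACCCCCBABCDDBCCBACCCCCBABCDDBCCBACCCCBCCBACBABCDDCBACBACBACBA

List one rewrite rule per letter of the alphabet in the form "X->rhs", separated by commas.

  step 1 ⇒ step 2: BCCCCCCBA ⇒ BC·CBA·CBA·CBA·CBA·CBA·CBA·BC·DD
    A ↦ DD
    B ↦ BC
    C ↦ CBA
  step 0 ⇒ step 1: BDDC ⇒ BC·CC·CC·CBA
    D ↦ CC

A->DD, B->BC, C->CBA, D->CC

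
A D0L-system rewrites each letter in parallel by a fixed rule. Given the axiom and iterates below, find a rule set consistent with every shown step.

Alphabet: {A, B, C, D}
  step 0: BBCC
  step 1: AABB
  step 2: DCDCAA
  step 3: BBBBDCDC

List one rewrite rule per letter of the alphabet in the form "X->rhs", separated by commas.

A->DC, B->A, C->B, D->B

  step 2 ⇒ step 3: DCDCAA ⇒ B·B·B·B·DC·DC
    A ↦ DC
    C ↦ B
    D ↦ B
  step 0 ⇒ step 1: BBCC ⇒ A·A·B·B
    B ↦ A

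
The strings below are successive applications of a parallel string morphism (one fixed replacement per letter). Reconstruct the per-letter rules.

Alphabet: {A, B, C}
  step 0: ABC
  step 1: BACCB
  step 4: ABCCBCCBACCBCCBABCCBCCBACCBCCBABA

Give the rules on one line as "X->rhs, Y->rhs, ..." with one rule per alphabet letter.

A->B, B->A, C->CCB

  step 0 ⇒ step 1: ABC ⇒ B·A·CCB
    A ↦ B
    B ↦ A
    C ↦ CCB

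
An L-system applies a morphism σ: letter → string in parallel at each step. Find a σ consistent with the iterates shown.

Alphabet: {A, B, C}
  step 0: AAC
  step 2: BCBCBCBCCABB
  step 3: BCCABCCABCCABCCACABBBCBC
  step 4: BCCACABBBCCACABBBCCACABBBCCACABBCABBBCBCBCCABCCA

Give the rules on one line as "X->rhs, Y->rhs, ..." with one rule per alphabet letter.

  step 3 ⇒ step 4: BCCABCCABCCABCCACABBBCBC ⇒ BC·CA·CA·BB·BC·CA·CA·BB·BC·CA·CA·BB·BC·CA·CA·BB·CA·BB·BC·BC·BC·CA·BC·CA
    A ↦ BB
    B ↦ BC
    C ↦ CA

A->BB, B->BC, C->CA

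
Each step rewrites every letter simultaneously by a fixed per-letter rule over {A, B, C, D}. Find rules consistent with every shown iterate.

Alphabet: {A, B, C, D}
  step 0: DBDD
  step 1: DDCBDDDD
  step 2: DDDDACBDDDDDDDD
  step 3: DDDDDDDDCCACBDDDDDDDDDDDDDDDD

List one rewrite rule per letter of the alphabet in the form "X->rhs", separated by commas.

A->CC, B->CB, C->A, D->DD

  step 2 ⇒ step 3: DDDDACBDDDDDDDD ⇒ DD·DD·DD·DD·CC·A·CB·DD·DD·DD·DD·DD·DD·DD·DD
    A ↦ CC
    B ↦ CB
    C ↦ A
    D ↦ DD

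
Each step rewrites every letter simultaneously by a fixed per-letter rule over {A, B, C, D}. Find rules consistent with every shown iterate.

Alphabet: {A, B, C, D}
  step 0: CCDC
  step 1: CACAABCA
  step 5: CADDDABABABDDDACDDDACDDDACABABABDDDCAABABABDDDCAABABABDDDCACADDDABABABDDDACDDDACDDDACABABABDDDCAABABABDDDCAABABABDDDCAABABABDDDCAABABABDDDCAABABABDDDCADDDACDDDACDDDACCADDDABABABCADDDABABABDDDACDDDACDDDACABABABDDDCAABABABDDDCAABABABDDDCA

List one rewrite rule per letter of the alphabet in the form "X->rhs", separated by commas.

  step 0 ⇒ step 1: CCDC ⇒ CA·CA·AB·CA
    C ↦ CA
    D ↦ AB
    A ↦ DDD  (constrained at step 1)
    B ↦ AC  (constrained at step 1)

A->DDD, B->AC, C->CA, D->AB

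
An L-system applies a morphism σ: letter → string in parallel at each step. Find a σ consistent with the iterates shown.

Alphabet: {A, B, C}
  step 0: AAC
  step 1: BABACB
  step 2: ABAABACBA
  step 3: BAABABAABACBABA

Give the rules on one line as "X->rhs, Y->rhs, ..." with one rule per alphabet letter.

  step 2 ⇒ step 3: ABAABACBA ⇒ BA·A·BA·BA·A·BA·CB·A·BA
    A ↦ BA
    B ↦ A
    C ↦ CB

A->BA, B->A, C->CB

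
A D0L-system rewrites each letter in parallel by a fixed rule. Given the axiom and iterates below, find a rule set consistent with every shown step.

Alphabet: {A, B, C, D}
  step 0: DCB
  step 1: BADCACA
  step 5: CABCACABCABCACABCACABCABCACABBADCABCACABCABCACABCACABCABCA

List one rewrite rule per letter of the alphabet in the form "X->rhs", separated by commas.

  step 0 ⇒ step 1: DCB ⇒ BAD·CA·CA
    B ↦ CA
    C ↦ CA
    D ↦ BAD
    A ↦ B  (constrained at step 1)

A->B, B->CA, C->CA, D->BAD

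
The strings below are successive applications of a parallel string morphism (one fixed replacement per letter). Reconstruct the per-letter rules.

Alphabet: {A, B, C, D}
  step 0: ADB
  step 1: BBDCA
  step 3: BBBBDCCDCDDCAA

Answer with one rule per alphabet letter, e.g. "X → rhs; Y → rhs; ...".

A->BB, B->A, C->CD, D->DC

  step 0 ⇒ step 1: ADB ⇒ BB·DC·A
    A ↦ BB
    B ↦ A
    D ↦ DC
    C ↦ CD  (constrained at step 1)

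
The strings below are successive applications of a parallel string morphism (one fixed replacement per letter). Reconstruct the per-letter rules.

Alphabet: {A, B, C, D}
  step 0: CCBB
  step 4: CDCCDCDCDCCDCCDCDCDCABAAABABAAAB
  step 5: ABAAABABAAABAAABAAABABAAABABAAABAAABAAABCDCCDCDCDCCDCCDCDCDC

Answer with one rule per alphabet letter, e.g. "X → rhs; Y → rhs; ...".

A->CD, B->C, C->AB, D->AA

  step 4 ⇒ step 5: CDCCDCDCDCCDCCDCDCDCABAAABABAAAB ⇒ AB·AA·AB·AB·AA·AB·AA·AB·AA·AB·AB·AA·AB·AB·AA·AB·AA·AB·AA·AB·CD·C·CD·CD·CD·C·CD·C·CD·CD·CD·C
    A ↦ CD
    B ↦ C
    C ↦ AB
    D ↦ AA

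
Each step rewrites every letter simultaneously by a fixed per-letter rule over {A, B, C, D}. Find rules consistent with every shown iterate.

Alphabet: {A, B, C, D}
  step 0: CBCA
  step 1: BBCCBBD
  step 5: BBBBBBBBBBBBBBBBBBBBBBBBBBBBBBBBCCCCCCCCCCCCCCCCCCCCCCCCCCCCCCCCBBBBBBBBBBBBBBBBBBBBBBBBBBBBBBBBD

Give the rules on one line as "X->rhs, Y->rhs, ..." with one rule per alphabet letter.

  step 0 ⇒ step 1: CBCA ⇒ BB·CC·BB·D
    A ↦ D
    B ↦ CC
    C ↦ BB
    D ↦ A  (constrained at step 1)

A->D, B->CC, C->BB, D->A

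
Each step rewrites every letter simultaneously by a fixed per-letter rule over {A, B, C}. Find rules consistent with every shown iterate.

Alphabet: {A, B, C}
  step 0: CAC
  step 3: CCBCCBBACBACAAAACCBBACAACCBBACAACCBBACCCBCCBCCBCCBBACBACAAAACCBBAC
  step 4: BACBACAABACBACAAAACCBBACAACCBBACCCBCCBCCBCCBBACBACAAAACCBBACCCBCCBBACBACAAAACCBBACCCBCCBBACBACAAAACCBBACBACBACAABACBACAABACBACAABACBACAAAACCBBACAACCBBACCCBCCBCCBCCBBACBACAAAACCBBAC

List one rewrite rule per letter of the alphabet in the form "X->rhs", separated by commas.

  step 3 ⇒ step 4: CCBCCBBACBACAAAACCBBACAACCBBACAACCBBACCCBCCBCCBCCBBACBACAAAACCBBAC ⇒ BAC·BAC·AA·BAC·BAC·AA·AA·CCB·BAC·AA·CCB·BAC·CCB·CCB·CCB·CCB·BAC·BAC·AA·AA·CCB·BAC·CCB·CCB·BAC·BAC·AA·AA·CCB·BAC·CCB·CCB·BAC·BAC·AA·AA·CCB·BAC·BAC·BAC·AA·BAC·BAC·AA·BAC·BAC·AA·BAC·BAC·AA·AA·CCB·BAC·AA·CCB·BAC·CCB·CCB·CCB·CCB·BAC·BAC·AA·AA·CCB·BAC
    A ↦ CCB
    B ↦ AA
    C ↦ BAC

A->CCB, B->AA, C->BAC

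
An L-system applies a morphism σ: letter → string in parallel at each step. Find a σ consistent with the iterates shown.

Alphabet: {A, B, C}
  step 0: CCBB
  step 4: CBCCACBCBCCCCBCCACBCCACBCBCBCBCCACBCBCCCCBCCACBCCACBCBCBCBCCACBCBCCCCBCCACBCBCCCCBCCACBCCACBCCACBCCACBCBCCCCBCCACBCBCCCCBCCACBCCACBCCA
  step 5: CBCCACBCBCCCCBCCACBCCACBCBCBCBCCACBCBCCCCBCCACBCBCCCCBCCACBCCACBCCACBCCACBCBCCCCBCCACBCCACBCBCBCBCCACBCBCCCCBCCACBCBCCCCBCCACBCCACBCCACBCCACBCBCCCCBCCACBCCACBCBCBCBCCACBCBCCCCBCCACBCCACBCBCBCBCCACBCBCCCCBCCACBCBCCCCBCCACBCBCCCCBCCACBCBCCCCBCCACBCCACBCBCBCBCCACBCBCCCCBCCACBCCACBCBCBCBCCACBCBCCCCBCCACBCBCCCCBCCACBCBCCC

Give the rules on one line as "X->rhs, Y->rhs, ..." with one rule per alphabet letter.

  step 4 ⇒ step 5: CBCCACBCBCCCCBCCACBCCACBCBCBCBCCACBCBCCCCBCCACBCCACBCBCBCBCCACBCBCCCCBCCACBCBCCCCBCCACBCCACBCCACBCCACBCBCCCCBCCACBCBCCCCBCCACBCCACBCCA ⇒ CB·CCA·CB·CB·CCC·CB·CCA·CB·CCA·CB·CB·CB·CB·CCA·CB·CB·CCC·CB·CCA·CB·CB·CCC·CB·CCA·CB·CCA·CB·CCA·CB·CCA·CB·CB·CCC·CB·CCA·CB·CCA·CB·CB·CB·CB·CCA·CB·CB·CCC·CB·CCA·CB·CB·CCC·CB·CCA·CB·CCA·CB·CCA·CB·CCA·CB·CB·CCC·CB·CCA·CB·CCA·CB·CB·CB·CB·CCA·CB·CB·CCC·CB·CCA·CB·CCA·CB·CB·CB·CB·CCA·CB·CB·CCC·CB·CCA·CB·CB·CCC·CB·CCA·CB·CB·CCC·CB·CCA·CB·CB·CCC·CB·CCA·CB·CCA·CB·CB·CB·CB·CCA·CB·CB·CCC·CB·CCA·CB·CCA·CB·CB·CB·CB·CCA·CB·CB·CCC·CB·CCA·CB·CB·CCC·CB·CCA·CB·CB·CCC
    A ↦ CCC
    B ↦ CCA
    C ↦ CB

A->CCC, B->CCA, C->CB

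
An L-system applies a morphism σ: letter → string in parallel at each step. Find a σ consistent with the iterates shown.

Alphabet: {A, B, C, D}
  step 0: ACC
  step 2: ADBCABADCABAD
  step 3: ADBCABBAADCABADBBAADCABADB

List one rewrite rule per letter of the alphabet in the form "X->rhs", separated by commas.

  step 2 ⇒ step 3: ADBCABADCABAD ⇒ AD·B·CAB·BA·AD·CAB·AD·B·BA·AD·CAB·AD·B
    A ↦ AD
    B ↦ CAB
    C ↦ BA
    D ↦ B

A->AD, B->CAB, C->BA, D->B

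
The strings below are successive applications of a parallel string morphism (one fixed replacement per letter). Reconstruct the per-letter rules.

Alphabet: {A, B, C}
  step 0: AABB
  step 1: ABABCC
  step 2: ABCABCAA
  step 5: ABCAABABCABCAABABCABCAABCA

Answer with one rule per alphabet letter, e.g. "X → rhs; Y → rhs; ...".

A->AB, B->C, C->A

  step 1 ⇒ step 2: ABABCC ⇒ AB·C·AB·C·A·A
    A ↦ AB
    B ↦ C
    C ↦ A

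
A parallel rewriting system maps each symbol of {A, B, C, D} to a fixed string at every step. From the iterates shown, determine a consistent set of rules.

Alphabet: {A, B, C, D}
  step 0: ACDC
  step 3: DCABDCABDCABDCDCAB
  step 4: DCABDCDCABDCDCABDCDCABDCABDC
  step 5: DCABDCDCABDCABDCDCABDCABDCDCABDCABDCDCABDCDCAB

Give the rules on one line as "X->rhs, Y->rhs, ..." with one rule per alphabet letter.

A->D, B->C, C->AB, D->DC

  step 4 ⇒ step 5: DCABDCDCABDCDCABDCDCABDCABDC ⇒ DC·AB·D·C·DC·AB·DC·AB·D·C·DC·AB·DC·AB·D·C·DC·AB·DC·AB·D·C·DC·AB·D·C·DC·AB
    A ↦ D
    B ↦ C
    C ↦ AB
    D ↦ DC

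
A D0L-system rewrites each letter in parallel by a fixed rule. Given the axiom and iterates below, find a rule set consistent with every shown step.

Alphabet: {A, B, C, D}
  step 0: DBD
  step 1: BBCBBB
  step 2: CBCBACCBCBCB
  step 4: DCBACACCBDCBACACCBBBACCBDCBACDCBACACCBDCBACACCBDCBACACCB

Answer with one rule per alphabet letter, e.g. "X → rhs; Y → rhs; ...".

  step 1 ⇒ step 2: BBCBBB ⇒ CB·CB·AC·CB·CB·CB
    B ↦ CB
    C ↦ AC
    A ↦ DCB  (constrained at step 2)
  step 0 ⇒ step 1: DBD ⇒ BB·CB·BB
    D ↦ BB

A->DCB, B->CB, C->AC, D->BB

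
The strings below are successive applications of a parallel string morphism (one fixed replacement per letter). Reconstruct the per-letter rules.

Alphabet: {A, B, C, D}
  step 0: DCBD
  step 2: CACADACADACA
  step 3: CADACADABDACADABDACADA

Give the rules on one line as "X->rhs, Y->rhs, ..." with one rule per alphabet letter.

A->DA, B->CA, C->CA, D->B

  step 2 ⇒ step 3: CACADACADACA ⇒ CA·DA·CA·DA·B·DA·CA·DA·B·DA·CA·DA
    A ↦ DA
    C ↦ CA
    D ↦ B
    B ↦ CA  (constrained at step 0)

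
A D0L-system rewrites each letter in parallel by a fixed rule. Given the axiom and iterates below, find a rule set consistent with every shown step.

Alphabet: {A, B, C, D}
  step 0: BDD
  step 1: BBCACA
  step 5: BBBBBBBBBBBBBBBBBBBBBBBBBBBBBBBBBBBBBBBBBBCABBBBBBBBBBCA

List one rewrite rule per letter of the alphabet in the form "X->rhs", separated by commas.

  step 0 ⇒ step 1: BDD ⇒ BB·CA·CA
    B ↦ BB
    D ↦ CA
    A ↦ D  (constrained at step 1)
    C ↦ B  (constrained at step 1)

A->D, B->BB, C->B, D->CA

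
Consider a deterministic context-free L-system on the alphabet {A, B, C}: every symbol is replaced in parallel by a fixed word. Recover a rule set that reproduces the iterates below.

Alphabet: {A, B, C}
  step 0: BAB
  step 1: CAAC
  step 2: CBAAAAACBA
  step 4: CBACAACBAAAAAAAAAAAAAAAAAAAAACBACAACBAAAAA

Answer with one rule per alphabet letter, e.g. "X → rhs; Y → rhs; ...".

  step 1 ⇒ step 2: CAAC ⇒ CBA·AA·AA·CBA
    A ↦ AA
    C ↦ CBA
  step 0 ⇒ step 1: BAB ⇒ C·AA·C
    B ↦ C

A->AA, B->C, C->CBA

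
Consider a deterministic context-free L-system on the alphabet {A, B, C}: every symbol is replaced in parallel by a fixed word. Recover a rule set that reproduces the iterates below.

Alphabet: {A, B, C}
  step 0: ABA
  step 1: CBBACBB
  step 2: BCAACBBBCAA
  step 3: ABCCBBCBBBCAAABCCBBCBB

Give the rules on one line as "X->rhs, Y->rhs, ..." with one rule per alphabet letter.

  step 2 ⇒ step 3: BCAACBBBCAA ⇒ A·BC·CBB·CBB·BC·A·A·A·BC·CBB·CBB
    A ↦ CBB
    B ↦ A
    C ↦ BC

A->CBB, B->A, C->BC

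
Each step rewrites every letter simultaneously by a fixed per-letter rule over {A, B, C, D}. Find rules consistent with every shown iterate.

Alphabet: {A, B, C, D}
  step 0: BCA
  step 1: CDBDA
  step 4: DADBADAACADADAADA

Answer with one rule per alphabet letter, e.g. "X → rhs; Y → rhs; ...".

A->DA, B->C, C->DB, D->A

  step 0 ⇒ step 1: BCA ⇒ C·DB·DA
    A ↦ DA
    B ↦ C
    C ↦ DB
    D ↦ A  (constrained at step 1)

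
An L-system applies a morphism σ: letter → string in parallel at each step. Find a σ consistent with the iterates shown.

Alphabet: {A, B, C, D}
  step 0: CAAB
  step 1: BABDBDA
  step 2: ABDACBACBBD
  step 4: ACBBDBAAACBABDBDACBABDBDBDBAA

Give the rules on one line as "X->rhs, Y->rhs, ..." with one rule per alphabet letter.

  step 1 ⇒ step 2: BABDBDA ⇒ A·BD·A·CB·A·CB·BD
    A ↦ BD
    B ↦ A
    D ↦ CB
  step 0 ⇒ step 1: CAAB ⇒ BA·BD·BD·A
    C ↦ BA

A->BD, B->A, C->BA, D->CB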